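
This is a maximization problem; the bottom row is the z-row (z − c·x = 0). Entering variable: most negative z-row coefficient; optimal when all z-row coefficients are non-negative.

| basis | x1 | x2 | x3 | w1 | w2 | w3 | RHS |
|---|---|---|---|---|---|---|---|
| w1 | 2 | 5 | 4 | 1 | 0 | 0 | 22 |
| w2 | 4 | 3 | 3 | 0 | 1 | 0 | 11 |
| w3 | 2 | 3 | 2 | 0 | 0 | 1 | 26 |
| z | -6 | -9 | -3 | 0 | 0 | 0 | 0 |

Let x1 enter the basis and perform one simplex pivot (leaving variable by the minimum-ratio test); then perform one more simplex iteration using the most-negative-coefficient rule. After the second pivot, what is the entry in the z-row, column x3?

Ratio test on column x1 — row 1: 22/2 = 11; row 2: 11/4 = 11/4; row 3: 26/2 = 13. Minimum is 11/4 at row 2 (w2 leaves); pivot element 4.
Divide row 2 by 4; eliminate column x1 from the other rows.
Second iteration: most negative z-row entry is -9/2 in column x2, so x2 enters.
Ratio test on column x2 — row 1: (33/2)/(7/2) = 33/7; row 2: (11/4)/(3/4) = 11/3; row 3: (41/2)/(3/2) = 41/3. Minimum is 11/3 at row 2 (x1 leaves); pivot element 3/4.
Divide row 2 by 3/4; eliminate column x2 from the other rows.
After both pivots, the entry at the z-row, column x3 is 6.

6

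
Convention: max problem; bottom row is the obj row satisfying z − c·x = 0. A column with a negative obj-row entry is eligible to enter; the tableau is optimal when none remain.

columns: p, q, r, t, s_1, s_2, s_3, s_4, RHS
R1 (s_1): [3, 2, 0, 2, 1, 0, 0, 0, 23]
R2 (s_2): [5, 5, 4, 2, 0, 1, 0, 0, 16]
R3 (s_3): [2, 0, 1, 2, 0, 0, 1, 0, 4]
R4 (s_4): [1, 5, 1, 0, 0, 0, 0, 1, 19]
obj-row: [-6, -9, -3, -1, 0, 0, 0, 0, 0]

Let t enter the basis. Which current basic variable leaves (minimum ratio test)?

s_3

Column t entries and ratios — s_1: 23/2 = 23/2; s_2: 16/2 = 8; s_3: 4/2 = 2; s_4: 0 ≤ 0, skip.
Smallest ratio is 2 in the row of s_3, so s_3 leaves.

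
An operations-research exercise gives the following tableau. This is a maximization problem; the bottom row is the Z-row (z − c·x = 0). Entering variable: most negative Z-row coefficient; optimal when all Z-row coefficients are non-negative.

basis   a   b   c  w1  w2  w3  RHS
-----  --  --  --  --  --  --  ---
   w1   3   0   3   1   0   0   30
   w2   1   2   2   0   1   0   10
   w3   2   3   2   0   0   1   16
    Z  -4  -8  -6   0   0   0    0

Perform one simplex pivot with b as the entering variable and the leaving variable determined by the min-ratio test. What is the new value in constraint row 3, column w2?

Ratio test on column b — row 1: entry 0 ≤ 0; row 2: 10/2 = 5; row 3: 16/3 = 16/3. Minimum is 5 at row 2 (w2 leaves); pivot element 2.
Divide row 2 by 2; eliminate column b from the other rows.
Row 3 update in column w2: 0 − 3·(1/2) = -3/2.

-3/2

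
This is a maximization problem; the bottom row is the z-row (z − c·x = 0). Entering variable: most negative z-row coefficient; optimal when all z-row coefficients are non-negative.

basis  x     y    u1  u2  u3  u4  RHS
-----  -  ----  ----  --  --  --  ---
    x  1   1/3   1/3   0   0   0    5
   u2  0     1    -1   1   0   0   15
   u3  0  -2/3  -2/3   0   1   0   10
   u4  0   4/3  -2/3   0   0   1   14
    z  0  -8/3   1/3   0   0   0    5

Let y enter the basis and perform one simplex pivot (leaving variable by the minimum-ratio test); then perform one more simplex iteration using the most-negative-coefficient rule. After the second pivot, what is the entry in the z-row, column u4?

Ratio test on column y — row 1: 5/(1/3) = 15; row 2: 15/1 = 15; row 3: entry -2/3 ≤ 0; row 4: 14/(4/3) = 21/2. Minimum is 21/2 at row 4 (u4 leaves); pivot element 4/3.
Divide row 4 by 4/3; eliminate column y from the other rows.
Second iteration: most negative z-row entry is -1 in column u1, so u1 enters.
Ratio test on column u1 — row 1: (3/2)/(1/2) = 3; row 2: entry -1/2 ≤ 0; row 3: entry -1 ≤ 0; row 4: entry -1/2 ≤ 0. Minimum is 3 at row 1 (x leaves); pivot element 1/2.
Divide row 1 by 1/2; eliminate column u1 from the other rows.
After both pivots, the entry at the z-row, column u4 is 3/2.

3/2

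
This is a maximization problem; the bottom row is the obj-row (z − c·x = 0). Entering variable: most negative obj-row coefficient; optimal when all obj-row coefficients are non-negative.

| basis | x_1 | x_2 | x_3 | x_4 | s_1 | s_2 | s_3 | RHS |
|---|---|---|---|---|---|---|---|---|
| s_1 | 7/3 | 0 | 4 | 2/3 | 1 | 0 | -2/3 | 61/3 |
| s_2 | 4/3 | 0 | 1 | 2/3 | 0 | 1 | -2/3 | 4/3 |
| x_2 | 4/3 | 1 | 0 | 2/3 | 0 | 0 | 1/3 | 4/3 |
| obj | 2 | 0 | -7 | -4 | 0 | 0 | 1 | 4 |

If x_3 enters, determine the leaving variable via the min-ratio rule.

Column x_3 entries and ratios — s_1: (61/3)/4 = 61/12; s_2: (4/3)/1 = 4/3; x_2: 0 ≤ 0, skip.
Smallest ratio is 4/3 in the row of s_2, so s_2 leaves.

s_2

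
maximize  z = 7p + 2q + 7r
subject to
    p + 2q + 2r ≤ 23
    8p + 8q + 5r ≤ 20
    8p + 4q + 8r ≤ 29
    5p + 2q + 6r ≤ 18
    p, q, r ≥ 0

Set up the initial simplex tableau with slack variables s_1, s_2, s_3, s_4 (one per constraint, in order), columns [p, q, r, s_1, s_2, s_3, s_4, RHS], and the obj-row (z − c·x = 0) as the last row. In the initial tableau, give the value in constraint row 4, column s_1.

Slack s_1 belongs to constraint 1; its column is the unit vector e_1, so the entry in row 4 is 0.

0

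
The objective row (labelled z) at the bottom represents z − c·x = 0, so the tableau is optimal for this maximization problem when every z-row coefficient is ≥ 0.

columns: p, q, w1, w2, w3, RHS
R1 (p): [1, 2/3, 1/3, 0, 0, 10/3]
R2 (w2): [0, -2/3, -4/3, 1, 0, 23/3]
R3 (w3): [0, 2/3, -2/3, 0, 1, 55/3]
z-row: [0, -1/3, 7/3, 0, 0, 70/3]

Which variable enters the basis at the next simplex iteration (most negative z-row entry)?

q

Negative z-row entries: q: -1/3.
The most negative is -1/3 in column q, so q enters.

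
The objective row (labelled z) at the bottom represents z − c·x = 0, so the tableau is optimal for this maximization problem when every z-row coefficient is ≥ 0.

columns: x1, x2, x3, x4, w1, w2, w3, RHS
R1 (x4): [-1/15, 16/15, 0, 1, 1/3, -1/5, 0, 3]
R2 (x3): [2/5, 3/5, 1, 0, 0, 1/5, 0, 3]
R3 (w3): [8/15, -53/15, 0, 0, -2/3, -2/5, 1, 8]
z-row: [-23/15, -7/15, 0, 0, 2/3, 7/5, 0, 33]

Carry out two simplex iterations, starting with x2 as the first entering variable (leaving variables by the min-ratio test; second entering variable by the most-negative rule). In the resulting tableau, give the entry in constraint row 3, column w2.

Ratio test on column x2 — row 1: 3/(16/15) = 45/16; row 2: 3/(3/5) = 5; row 3: entry -53/15 ≤ 0. Minimum is 45/16 at row 1 (x4 leaves); pivot element 16/15.
Divide row 1 by 16/15; eliminate column x2 from the other rows.
Second iteration: most negative z-row entry is -25/16 in column x1, so x1 enters.
Ratio test on column x1 — row 1: entry -1/16 ≤ 0; row 2: (21/16)/(7/16) = 3; row 3: (287/16)/(5/16) = 287/5. Minimum is 3 at row 2 (x3 leaves); pivot element 7/16.
Divide row 2 by 7/16; eliminate column x1 from the other rows.
After both pivots, the entry at constraint row 3, column w2 is -9/7.

-9/7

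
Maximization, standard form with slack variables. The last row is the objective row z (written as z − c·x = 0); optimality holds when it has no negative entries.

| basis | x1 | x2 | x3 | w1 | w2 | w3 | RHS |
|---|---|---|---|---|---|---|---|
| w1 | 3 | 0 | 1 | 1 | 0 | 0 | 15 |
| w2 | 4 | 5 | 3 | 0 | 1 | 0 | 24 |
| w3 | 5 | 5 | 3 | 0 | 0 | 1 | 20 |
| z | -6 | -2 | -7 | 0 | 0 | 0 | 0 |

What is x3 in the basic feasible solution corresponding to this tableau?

0

x3 is not in the basis, so in the current basic feasible solution x3 = 0.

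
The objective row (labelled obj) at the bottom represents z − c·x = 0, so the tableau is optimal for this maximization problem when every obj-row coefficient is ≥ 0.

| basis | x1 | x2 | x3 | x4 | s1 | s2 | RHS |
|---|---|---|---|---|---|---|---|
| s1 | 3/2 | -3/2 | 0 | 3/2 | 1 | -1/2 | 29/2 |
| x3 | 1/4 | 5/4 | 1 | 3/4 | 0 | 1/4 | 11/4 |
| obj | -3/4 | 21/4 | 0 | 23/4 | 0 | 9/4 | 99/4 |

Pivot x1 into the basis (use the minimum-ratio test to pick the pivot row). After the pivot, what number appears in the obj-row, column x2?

Ratio test on column x1 — row 1: (29/2)/(3/2) = 29/3; row 2: (11/4)/(1/4) = 11. Minimum is 29/3 at row 1 (s1 leaves); pivot element 3/2.
Divide row 1 by 3/2; eliminate column x1 from the other rows.
obj-row update in column x2: 21/4 − (-3/4)·(-1) = 9/2.

9/2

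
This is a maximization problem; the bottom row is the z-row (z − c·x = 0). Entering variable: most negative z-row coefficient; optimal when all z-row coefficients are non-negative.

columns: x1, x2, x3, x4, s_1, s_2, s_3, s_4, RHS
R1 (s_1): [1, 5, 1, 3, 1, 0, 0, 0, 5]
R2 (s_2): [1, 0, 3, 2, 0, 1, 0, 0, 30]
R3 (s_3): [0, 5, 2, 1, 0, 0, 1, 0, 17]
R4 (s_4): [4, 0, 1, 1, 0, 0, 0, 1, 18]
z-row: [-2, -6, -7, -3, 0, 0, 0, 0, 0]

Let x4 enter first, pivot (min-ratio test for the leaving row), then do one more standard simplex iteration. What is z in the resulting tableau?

Ratio test on column x4 — row 1: 5/3 = 5/3; row 2: 30/2 = 15; row 3: 17/1 = 17; row 4: 18/1 = 18. Minimum is 5/3 at row 1 (s_1 leaves); pivot element 3.
Pivot on row 1; the z-row RHS becomes 0 − (-3)·(5/3) = 5.
Next entering variable (most negative z-row entry -6): x3.
Ratio test on column x3 — row 1: (5/3)/(1/3) = 5; row 2: (80/3)/(7/3) = 80/7; row 3: (46/3)/(5/3) = 46/5; row 4: (49/3)/(2/3) = 49/2. Minimum is 5 at row 1 (x4 leaves); pivot element 1/3.
After the second pivot the z-row RHS is 5 − (-6)·5 = 35.

35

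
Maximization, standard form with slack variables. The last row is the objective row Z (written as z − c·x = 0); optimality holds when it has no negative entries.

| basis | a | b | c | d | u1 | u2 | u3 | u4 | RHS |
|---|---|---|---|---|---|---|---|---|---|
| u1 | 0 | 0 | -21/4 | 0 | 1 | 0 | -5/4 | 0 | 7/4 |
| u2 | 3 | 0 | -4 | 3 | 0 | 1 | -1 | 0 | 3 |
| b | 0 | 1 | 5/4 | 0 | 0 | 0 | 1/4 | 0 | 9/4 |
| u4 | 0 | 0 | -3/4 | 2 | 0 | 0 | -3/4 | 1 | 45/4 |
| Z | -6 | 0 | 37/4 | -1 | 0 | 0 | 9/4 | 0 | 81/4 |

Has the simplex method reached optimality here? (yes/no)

no

The Z-row has a negative entry -6 in column a, so it is not optimal.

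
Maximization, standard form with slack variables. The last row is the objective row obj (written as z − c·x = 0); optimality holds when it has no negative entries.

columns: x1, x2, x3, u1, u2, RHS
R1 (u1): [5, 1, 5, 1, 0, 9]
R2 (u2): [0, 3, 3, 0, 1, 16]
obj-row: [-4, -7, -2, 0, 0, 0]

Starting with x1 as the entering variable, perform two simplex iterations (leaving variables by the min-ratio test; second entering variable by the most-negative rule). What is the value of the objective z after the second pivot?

Ratio test on column x1 — row 1: 9/5 = 9/5; row 2: entry 0 ≤ 0. Minimum is 9/5 at row 1 (u1 leaves); pivot element 5.
Pivot on row 1; the obj-row RHS becomes 0 − (-4)·(9/5) = 36/5.
Next entering variable (most negative obj-row entry -31/5): x2.
Ratio test on column x2 — row 1: (9/5)/(1/5) = 9; row 2: 16/3 = 16/3. Minimum is 16/3 at row 2 (u2 leaves); pivot element 3.
After the second pivot the obj-row RHS is 36/5 − (-31/5)·(16/3) = 604/15.

604/15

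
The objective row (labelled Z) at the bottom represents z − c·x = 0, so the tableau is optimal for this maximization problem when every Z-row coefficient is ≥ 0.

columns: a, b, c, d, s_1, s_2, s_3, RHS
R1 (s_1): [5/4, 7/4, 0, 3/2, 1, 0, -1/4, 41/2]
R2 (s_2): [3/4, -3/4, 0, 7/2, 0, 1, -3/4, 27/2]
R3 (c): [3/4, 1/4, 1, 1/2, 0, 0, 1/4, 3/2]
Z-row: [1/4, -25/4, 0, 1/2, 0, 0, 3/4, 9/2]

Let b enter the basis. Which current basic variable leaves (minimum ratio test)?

c

Column b entries and ratios — s_1: (41/2)/(7/4) = 82/7; s_2: -3/4 ≤ 0, skip; c: (3/2)/(1/4) = 6.
Smallest ratio is 6 in the row of c, so c leaves.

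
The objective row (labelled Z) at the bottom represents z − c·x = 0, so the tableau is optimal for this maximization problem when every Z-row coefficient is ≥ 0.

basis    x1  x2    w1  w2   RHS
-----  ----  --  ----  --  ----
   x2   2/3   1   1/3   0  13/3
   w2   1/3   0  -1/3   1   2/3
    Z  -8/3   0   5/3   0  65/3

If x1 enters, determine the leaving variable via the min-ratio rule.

Column x1 entries and ratios — x2: (13/3)/(2/3) = 13/2; w2: (2/3)/(1/3) = 2.
Smallest ratio is 2 in the row of w2, so w2 leaves.

w2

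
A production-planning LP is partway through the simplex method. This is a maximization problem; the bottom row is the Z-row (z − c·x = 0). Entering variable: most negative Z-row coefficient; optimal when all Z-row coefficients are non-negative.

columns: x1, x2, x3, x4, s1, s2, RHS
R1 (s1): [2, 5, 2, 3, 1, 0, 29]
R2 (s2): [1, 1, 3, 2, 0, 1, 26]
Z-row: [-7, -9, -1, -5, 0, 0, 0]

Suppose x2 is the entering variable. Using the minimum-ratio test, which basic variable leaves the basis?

Column x2 entries and ratios — s1: 29/5 = 29/5; s2: 26/1 = 26.
Smallest ratio is 29/5 in the row of s1, so s1 leaves.

s1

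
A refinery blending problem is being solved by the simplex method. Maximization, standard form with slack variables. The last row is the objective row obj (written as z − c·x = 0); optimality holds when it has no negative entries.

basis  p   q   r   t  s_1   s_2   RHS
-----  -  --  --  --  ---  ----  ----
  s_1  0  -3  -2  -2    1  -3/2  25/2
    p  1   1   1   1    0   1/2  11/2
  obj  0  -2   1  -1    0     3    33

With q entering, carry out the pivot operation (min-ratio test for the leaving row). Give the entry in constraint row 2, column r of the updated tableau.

Ratio test on column q — row 1: entry -3 ≤ 0; row 2: (11/2)/1 = 11/2. Minimum is 11/2 at row 2 (p leaves); pivot element 1.
Divide row 2 by 1; eliminate column q from the other rows.
In the new row 2, the r entry is the old entry divided by the pivot: 1/1 = 1.

1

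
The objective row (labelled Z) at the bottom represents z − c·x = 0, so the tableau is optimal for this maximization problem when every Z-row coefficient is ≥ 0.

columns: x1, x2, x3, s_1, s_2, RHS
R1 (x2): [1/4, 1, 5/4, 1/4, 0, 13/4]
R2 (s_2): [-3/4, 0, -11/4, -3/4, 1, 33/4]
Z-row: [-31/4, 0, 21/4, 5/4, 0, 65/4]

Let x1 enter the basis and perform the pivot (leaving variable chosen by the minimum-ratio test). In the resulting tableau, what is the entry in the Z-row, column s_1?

9

Ratio test on column x1 — row 1: (13/4)/(1/4) = 13; row 2: entry -3/4 ≤ 0. Minimum is 13 at row 1 (x2 leaves); pivot element 1/4.
Divide row 1 by 1/4; eliminate column x1 from the other rows.
Z-row update in column s_1: 5/4 − (-31/4)·1 = 9.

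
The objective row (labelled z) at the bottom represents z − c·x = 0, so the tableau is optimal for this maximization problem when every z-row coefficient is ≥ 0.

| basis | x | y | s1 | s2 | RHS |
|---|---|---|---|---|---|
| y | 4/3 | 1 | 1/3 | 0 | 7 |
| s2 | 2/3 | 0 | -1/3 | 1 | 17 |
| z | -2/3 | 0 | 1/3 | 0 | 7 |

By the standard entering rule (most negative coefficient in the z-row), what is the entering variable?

x

Negative z-row entries: x: -2/3.
The most negative is -2/3 in column x, so x enters.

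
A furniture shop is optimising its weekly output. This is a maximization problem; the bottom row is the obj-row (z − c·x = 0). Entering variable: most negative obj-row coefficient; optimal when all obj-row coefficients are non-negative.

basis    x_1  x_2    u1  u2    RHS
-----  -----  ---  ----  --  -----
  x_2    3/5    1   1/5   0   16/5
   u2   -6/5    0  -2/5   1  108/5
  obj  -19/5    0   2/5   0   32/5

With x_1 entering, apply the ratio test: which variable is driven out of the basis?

x_2

Column x_1 entries and ratios — x_2: (16/5)/(3/5) = 16/3; u2: -6/5 ≤ 0, skip.
Smallest ratio is 16/3 in the row of x_2, so x_2 leaves.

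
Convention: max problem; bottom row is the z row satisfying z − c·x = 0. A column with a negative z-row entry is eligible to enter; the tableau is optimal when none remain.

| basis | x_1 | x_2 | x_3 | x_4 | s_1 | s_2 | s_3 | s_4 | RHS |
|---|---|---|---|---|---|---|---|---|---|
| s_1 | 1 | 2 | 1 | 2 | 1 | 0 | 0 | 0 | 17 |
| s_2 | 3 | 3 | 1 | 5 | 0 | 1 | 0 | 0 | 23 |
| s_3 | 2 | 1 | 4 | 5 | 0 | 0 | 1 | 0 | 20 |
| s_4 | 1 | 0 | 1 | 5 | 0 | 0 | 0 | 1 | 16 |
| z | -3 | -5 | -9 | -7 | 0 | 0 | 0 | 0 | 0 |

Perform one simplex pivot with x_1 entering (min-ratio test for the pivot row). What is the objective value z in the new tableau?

23

Ratio test on column x_1 — row 1: 17/1 = 17; row 2: 23/3 = 23/3; row 3: 20/2 = 10; row 4: 16/1 = 16. Minimum is 23/3 at row 2 (s_2 leaves); pivot element 3.
Pivot on row 2; the z-row RHS becomes 0 − (-3)·(23/3) = 23.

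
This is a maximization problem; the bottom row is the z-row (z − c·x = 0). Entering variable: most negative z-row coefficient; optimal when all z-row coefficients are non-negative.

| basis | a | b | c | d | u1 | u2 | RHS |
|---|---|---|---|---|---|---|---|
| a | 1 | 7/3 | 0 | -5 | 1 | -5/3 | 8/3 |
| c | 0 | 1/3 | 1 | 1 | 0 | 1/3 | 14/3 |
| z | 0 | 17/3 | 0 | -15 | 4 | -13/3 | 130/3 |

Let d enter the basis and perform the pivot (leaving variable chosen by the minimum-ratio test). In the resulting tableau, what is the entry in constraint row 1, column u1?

Ratio test on column d — row 1: entry -5 ≤ 0; row 2: (14/3)/1 = 14/3. Minimum is 14/3 at row 2 (c leaves); pivot element 1.
Divide row 2 by 1; eliminate column d from the other rows.
Row 1 update in column u1: 1 − (-5)·0 = 1.

1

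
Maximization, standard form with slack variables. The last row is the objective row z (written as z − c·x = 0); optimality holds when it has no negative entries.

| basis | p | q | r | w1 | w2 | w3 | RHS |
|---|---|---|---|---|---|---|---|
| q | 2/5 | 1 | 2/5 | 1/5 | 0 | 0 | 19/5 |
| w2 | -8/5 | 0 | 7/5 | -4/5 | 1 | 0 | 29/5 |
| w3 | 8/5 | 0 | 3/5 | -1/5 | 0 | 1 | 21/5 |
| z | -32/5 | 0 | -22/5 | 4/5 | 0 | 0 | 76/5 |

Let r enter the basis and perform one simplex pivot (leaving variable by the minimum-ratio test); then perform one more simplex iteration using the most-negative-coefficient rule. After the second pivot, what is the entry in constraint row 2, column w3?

1/2

Ratio test on column r — row 1: (19/5)/(2/5) = 19/2; row 2: (29/5)/(7/5) = 29/7; row 3: (21/5)/(3/5) = 7. Minimum is 29/7 at row 2 (w2 leaves); pivot element 7/5.
Divide row 2 by 7/5; eliminate column r from the other rows.
Second iteration: most negative z-row entry is -80/7 in column p, so p enters.
Ratio test on column p — row 1: (15/7)/(6/7) = 5/2; row 2: entry -8/7 ≤ 0; row 3: (12/7)/(16/7) = 3/4. Minimum is 3/4 at row 3 (w3 leaves); pivot element 16/7.
Divide row 3 by 16/7; eliminate column p from the other rows.
After both pivots, the entry at constraint row 2, column w3 is 1/2.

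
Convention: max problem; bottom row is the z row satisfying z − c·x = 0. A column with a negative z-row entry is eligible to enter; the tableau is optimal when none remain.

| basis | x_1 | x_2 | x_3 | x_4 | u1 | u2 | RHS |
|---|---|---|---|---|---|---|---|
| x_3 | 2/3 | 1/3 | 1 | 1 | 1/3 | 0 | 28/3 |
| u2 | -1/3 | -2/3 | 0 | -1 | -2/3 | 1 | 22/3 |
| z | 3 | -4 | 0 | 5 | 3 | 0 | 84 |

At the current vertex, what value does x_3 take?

x_3 is basic (row 1); its value is the RHS of that row, 28/3.

28/3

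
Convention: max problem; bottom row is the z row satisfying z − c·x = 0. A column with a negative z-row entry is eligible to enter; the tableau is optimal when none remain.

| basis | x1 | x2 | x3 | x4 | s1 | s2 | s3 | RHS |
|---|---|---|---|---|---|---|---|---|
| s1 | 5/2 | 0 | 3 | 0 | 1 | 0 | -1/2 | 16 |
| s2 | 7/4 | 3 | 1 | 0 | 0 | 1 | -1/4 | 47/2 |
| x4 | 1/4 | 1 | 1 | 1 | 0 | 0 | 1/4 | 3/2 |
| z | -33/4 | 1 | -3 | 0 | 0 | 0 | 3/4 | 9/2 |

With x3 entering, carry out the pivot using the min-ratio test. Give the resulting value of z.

Ratio test on column x3 — row 1: 16/3 = 16/3; row 2: (47/2)/1 = 47/2; row 3: (3/2)/1 = 3/2. Minimum is 3/2 at row 3 (x4 leaves); pivot element 1.
Pivot on row 3; the z-row RHS becomes 9/2 − (-3)·(3/2) = 9.

9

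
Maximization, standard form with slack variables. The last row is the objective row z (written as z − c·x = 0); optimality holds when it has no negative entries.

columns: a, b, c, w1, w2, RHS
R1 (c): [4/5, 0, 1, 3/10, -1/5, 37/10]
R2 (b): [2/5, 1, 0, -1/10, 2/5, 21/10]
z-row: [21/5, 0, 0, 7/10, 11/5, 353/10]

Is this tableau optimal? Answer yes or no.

Every z-row coefficient is ≥ 0, so the tableau is optimal.

yes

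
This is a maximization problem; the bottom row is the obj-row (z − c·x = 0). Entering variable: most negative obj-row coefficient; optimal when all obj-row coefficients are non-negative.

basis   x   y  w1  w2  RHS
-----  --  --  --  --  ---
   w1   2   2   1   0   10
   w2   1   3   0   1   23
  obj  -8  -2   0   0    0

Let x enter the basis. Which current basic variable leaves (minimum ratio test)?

w1

Column x entries and ratios — w1: 10/2 = 5; w2: 23/1 = 23.
Smallest ratio is 5 in the row of w1, so w1 leaves.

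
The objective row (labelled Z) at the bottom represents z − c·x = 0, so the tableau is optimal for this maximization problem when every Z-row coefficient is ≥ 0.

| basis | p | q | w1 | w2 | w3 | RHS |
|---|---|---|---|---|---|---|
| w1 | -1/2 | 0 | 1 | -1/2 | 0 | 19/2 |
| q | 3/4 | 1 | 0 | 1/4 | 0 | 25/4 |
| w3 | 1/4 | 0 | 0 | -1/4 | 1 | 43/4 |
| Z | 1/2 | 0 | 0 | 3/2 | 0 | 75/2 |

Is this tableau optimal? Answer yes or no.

yes

Every Z-row coefficient is ≥ 0, so the tableau is optimal.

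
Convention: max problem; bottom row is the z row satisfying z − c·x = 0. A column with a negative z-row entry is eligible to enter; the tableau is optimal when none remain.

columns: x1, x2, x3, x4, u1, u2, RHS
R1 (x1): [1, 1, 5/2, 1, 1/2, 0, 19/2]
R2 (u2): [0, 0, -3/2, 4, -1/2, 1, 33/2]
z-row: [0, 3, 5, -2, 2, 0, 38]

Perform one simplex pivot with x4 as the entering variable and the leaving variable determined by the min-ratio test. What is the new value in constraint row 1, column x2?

Ratio test on column x4 — row 1: (19/2)/1 = 19/2; row 2: (33/2)/4 = 33/8. Minimum is 33/8 at row 2 (u2 leaves); pivot element 4.
Divide row 2 by 4; eliminate column x4 from the other rows.
Row 1 update in column x2: 1 − 1·0 = 1.

1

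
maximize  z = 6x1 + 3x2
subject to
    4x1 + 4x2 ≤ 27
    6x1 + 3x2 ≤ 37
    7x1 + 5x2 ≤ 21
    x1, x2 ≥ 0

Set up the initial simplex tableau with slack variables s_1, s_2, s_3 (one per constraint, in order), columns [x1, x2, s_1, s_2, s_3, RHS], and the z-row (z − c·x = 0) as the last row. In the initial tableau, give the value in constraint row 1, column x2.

Constraint 1 has coefficient 4 on x2.

4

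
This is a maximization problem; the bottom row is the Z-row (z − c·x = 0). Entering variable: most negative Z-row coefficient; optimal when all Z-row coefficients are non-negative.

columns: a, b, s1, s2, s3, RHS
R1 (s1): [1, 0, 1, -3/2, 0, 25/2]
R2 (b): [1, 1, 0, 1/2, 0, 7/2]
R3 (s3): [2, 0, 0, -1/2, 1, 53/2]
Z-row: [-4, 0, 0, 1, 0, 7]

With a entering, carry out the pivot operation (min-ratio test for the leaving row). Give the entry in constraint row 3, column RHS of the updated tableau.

39/2

Ratio test on column a — row 1: (25/2)/1 = 25/2; row 2: (7/2)/1 = 7/2; row 3: (53/2)/2 = 53/4. Minimum is 7/2 at row 2 (b leaves); pivot element 1.
Divide row 2 by 1; eliminate column a from the other rows.
Row 3 update in column RHS: 53/2 − 2·(7/2) = 39/2.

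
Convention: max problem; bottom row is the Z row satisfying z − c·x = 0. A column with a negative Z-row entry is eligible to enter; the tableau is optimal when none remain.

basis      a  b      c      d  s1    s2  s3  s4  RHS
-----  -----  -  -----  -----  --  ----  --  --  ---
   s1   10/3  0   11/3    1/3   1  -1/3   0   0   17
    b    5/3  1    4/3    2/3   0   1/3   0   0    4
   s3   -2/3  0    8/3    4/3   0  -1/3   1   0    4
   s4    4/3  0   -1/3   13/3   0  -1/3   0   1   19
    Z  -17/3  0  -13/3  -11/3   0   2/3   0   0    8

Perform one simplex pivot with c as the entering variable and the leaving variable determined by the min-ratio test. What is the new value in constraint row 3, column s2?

-1/8

Ratio test on column c — row 1: 17/(11/3) = 51/11; row 2: 4/(4/3) = 3; row 3: 4/(8/3) = 3/2; row 4: entry -1/3 ≤ 0. Minimum is 3/2 at row 3 (s3 leaves); pivot element 8/3.
Divide row 3 by 8/3; eliminate column c from the other rows.
In the new row 3, the s2 entry is the old entry divided by the pivot: (-1/3)/(8/3) = -1/8.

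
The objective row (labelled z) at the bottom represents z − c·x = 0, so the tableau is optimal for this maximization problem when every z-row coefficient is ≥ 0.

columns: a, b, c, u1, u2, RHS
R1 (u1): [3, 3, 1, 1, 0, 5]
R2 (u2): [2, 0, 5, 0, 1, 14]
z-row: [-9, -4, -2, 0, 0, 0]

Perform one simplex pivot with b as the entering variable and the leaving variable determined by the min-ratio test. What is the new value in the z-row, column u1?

Ratio test on column b — row 1: 5/3 = 5/3; row 2: entry 0 ≤ 0. Minimum is 5/3 at row 1 (u1 leaves); pivot element 3.
Divide row 1 by 3; eliminate column b from the other rows.
z-row update in column u1: 0 − (-4)·(1/3) = 4/3.

4/3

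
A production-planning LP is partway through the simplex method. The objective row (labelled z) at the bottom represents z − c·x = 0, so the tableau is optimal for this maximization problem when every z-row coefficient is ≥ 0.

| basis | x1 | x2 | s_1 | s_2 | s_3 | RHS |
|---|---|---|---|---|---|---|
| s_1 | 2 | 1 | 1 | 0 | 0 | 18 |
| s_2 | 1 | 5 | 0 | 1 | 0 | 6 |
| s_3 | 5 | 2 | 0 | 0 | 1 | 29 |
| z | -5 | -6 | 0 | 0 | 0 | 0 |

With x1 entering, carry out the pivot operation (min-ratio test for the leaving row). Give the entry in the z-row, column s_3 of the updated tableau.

Ratio test on column x1 — row 1: 18/2 = 9; row 2: 6/1 = 6; row 3: 29/5 = 29/5. Minimum is 29/5 at row 3 (s_3 leaves); pivot element 5.
Divide row 3 by 5; eliminate column x1 from the other rows.
z-row update in column s_3: 0 − (-5)·(1/5) = 1.

1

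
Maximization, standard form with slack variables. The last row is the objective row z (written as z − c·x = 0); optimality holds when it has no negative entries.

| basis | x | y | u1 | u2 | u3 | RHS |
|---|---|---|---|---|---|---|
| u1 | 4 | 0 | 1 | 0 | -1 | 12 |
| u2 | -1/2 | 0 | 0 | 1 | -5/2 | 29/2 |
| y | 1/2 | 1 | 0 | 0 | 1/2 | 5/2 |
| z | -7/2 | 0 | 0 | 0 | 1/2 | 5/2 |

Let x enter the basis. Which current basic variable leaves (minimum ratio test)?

Column x entries and ratios — u1: 12/4 = 3; u2: -1/2 ≤ 0, skip; y: (5/2)/(1/2) = 5.
Smallest ratio is 3 in the row of u1, so u1 leaves.

u1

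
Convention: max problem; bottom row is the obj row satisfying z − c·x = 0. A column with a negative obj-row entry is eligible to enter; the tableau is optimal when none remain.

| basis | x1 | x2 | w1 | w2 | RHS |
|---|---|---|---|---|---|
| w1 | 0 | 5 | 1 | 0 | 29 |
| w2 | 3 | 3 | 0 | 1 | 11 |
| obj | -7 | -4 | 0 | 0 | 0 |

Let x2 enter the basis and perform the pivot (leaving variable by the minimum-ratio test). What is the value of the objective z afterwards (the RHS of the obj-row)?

Ratio test on column x2 — row 1: 29/5 = 29/5; row 2: 11/3 = 11/3. Minimum is 11/3 at row 2 (w2 leaves); pivot element 3.
Pivot on row 2; the obj-row RHS becomes 0 − (-4)·(11/3) = 44/3.

44/3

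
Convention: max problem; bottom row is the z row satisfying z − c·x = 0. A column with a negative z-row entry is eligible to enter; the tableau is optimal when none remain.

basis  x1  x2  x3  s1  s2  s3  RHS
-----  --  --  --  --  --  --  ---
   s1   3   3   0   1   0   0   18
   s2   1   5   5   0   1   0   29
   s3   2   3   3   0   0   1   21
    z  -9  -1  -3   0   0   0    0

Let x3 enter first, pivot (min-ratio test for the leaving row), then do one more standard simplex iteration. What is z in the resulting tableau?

39

Ratio test on column x3 — row 1: entry 0 ≤ 0; row 2: 29/5 = 29/5; row 3: 21/3 = 7. Minimum is 29/5 at row 2 (s2 leaves); pivot element 5.
Pivot on row 2; the z-row RHS becomes 0 − (-3)·(29/5) = 87/5.
Next entering variable (most negative z-row entry -42/5): x1.
Ratio test on column x1 — row 1: 18/3 = 6; row 2: (29/5)/(1/5) = 29; row 3: (18/5)/(7/5) = 18/7. Minimum is 18/7 at row 3 (s3 leaves); pivot element 7/5.
After the second pivot the z-row RHS is 87/5 − (-42/5)·(18/7) = 39.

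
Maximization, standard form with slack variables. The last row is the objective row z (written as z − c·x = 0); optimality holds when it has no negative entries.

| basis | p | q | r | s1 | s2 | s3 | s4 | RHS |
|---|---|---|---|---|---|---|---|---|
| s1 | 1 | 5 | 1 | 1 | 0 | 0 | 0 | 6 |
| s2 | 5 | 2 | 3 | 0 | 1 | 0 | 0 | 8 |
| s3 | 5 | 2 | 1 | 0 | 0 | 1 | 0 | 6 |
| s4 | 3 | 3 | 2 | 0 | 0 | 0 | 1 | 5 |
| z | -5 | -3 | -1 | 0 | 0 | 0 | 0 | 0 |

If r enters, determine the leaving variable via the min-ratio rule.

s4

Column r entries and ratios — s1: 6/1 = 6; s2: 8/3 = 8/3; s3: 6/1 = 6; s4: 5/2 = 5/2.
Smallest ratio is 5/2 in the row of s4, so s4 leaves.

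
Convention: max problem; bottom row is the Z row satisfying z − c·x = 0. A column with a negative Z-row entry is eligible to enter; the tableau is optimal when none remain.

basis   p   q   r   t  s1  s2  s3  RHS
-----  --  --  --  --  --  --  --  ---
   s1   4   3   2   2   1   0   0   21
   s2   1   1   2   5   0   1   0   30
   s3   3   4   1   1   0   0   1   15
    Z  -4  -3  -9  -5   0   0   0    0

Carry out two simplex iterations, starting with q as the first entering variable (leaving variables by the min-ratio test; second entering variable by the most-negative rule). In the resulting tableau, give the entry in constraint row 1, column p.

7/5

Ratio test on column q — row 1: 21/3 = 7; row 2: 30/1 = 30; row 3: 15/4 = 15/4. Minimum is 15/4 at row 3 (s3 leaves); pivot element 4.
Divide row 3 by 4; eliminate column q from the other rows.
Second iteration: most negative Z-row entry is -33/4 in column r, so r enters.
Ratio test on column r — row 1: (39/4)/(5/4) = 39/5; row 2: (105/4)/(7/4) = 15; row 3: (15/4)/(1/4) = 15. Minimum is 39/5 at row 1 (s1 leaves); pivot element 5/4.
Divide row 1 by 5/4; eliminate column r from the other rows.
After both pivots, the entry at constraint row 1, column p is 7/5.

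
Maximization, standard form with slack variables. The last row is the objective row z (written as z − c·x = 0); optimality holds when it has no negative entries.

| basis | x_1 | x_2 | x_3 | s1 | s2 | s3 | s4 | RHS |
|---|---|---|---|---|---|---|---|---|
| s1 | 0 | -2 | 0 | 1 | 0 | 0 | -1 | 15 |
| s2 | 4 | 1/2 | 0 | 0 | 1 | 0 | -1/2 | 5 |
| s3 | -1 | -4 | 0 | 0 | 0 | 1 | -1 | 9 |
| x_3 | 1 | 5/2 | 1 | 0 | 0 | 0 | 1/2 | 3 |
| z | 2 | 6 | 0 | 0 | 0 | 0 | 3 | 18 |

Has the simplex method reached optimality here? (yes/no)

Every z-row coefficient is ≥ 0, so the tableau is optimal.

yes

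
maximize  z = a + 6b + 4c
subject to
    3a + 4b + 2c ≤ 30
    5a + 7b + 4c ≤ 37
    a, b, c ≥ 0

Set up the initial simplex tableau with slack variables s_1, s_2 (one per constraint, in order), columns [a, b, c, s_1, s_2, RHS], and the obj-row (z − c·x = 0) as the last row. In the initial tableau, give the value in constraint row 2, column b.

Constraint 2 has coefficient 7 on b.

7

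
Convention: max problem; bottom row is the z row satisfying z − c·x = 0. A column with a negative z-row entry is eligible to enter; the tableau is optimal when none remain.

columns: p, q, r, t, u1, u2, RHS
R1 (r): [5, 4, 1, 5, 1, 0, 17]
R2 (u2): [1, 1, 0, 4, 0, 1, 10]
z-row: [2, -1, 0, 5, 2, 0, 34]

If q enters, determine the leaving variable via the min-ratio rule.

r

Column q entries and ratios — r: 17/4 = 17/4; u2: 10/1 = 10.
Smallest ratio is 17/4 in the row of r, so r leaves.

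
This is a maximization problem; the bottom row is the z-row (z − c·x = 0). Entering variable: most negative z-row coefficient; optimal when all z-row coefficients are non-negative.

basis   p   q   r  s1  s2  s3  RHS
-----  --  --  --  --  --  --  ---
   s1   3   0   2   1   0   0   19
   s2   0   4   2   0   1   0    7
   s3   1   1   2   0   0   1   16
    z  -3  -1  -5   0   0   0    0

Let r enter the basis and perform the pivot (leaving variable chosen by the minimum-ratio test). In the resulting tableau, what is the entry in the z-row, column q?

Ratio test on column r — row 1: 19/2 = 19/2; row 2: 7/2 = 7/2; row 3: 16/2 = 8. Minimum is 7/2 at row 2 (s2 leaves); pivot element 2.
Divide row 2 by 2; eliminate column r from the other rows.
z-row update in column q: -1 − (-5)·2 = 9.

9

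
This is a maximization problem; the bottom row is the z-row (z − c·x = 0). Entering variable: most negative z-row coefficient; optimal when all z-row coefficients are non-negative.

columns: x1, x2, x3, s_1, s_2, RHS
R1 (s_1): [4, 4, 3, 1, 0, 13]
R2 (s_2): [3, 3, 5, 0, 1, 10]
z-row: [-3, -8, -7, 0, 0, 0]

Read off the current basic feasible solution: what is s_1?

13

s_1 is basic (row 1); its value is the RHS of that row, 13.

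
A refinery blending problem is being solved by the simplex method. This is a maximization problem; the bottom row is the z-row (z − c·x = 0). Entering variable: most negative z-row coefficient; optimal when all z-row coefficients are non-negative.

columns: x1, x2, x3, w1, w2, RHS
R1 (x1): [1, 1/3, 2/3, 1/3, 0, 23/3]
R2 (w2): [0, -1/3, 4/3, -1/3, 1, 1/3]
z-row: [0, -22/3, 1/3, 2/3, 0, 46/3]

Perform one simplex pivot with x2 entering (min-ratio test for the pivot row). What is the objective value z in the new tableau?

184

Ratio test on column x2 — row 1: (23/3)/(1/3) = 23; row 2: entry -1/3 ≤ 0. Minimum is 23 at row 1 (x1 leaves); pivot element 1/3.
Pivot on row 1; the z-row RHS becomes 46/3 − (-22/3)·23 = 184.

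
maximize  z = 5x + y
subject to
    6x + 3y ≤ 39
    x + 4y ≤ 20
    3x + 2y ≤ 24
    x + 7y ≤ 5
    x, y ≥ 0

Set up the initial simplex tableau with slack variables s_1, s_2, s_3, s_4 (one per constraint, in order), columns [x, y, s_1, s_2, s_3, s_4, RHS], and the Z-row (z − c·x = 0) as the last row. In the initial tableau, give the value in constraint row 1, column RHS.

The RHS of constraint 1 is b_1 = 39.

39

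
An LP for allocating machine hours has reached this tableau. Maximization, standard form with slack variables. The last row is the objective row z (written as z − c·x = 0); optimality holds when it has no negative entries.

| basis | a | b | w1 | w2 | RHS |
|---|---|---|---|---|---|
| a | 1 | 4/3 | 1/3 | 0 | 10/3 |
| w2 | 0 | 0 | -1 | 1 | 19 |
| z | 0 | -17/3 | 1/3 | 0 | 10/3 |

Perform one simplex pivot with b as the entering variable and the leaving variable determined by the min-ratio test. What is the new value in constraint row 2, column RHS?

Ratio test on column b — row 1: (10/3)/(4/3) = 5/2; row 2: entry 0 ≤ 0. Minimum is 5/2 at row 1 (a leaves); pivot element 4/3.
Divide row 1 by 4/3; eliminate column b from the other rows.
Row 2 update in column RHS: 19 − 0·(5/2) = 19.

19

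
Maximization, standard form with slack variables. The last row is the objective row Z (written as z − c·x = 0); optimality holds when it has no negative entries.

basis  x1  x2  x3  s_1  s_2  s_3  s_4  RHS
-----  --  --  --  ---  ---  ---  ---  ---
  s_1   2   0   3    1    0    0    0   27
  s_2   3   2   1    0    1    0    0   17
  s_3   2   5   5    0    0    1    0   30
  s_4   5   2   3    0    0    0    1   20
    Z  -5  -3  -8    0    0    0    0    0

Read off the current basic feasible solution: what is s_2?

17

s_2 is basic (row 2); its value is the RHS of that row, 17.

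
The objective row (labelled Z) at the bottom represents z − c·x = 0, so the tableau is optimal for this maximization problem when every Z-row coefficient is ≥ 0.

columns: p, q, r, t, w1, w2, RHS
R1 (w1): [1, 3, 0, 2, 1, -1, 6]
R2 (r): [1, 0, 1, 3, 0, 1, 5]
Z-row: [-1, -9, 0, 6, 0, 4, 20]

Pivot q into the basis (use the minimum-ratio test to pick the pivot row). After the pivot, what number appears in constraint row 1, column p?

1/3

Ratio test on column q — row 1: 6/3 = 2; row 2: entry 0 ≤ 0. Minimum is 2 at row 1 (w1 leaves); pivot element 3.
Divide row 1 by 3; eliminate column q from the other rows.
In the new row 1, the p entry is the old entry divided by the pivot: 1/3 = 1/3.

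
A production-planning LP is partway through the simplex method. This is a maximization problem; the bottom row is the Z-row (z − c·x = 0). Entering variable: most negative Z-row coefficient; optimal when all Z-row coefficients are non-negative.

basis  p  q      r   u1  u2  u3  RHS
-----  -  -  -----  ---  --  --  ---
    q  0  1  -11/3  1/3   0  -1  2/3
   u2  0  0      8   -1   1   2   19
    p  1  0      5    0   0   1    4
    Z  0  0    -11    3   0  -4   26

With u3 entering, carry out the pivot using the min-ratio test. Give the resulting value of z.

Ratio test on column u3 — row 1: entry -1 ≤ 0; row 2: 19/2 = 19/2; row 3: 4/1 = 4. Minimum is 4 at row 3 (p leaves); pivot element 1.
Pivot on row 3; the Z-row RHS becomes 26 − (-4)·4 = 42.

42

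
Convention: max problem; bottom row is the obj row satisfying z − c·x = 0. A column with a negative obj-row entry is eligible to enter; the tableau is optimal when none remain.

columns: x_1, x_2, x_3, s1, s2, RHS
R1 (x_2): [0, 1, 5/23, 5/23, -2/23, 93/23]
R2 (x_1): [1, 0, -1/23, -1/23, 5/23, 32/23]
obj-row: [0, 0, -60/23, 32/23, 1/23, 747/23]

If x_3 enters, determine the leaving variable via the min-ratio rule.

x_2

Column x_3 entries and ratios — x_2: (93/23)/(5/23) = 93/5; x_1: -1/23 ≤ 0, skip.
Smallest ratio is 93/5 in the row of x_2, so x_2 leaves.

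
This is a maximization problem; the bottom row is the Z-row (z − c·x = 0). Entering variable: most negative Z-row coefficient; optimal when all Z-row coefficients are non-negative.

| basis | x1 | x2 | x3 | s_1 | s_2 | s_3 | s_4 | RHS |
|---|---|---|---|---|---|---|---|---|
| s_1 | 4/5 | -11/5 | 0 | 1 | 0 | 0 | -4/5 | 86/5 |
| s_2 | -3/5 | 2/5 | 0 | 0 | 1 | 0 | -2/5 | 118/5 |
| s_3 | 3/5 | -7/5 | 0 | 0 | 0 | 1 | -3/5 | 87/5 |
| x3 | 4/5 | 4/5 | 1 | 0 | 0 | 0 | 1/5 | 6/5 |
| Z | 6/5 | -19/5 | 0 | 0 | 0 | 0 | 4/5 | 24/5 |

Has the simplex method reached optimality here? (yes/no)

The Z-row has a negative entry -19/5 in column x2, so it is not optimal.

no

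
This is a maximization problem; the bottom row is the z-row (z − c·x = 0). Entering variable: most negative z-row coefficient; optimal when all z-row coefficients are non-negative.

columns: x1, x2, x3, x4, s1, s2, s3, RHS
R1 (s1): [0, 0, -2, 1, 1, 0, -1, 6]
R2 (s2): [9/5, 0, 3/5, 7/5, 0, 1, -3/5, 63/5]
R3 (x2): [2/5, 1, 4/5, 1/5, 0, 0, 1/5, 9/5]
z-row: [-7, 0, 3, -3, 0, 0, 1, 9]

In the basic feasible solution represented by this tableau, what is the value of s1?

6

s1 is basic (row 1); its value is the RHS of that row, 6.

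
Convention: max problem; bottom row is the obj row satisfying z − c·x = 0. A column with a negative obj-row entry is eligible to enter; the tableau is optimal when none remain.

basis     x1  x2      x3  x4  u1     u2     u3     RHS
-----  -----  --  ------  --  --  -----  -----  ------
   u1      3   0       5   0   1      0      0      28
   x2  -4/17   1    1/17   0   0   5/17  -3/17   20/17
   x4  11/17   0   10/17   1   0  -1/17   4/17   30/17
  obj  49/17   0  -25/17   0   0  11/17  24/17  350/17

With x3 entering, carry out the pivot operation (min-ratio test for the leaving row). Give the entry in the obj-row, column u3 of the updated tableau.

2

Ratio test on column x3 — row 1: 28/5 = 28/5; row 2: (20/17)/(1/17) = 20; row 3: (30/17)/(10/17) = 3. Minimum is 3 at row 3 (x4 leaves); pivot element 10/17.
Divide row 3 by 10/17; eliminate column x3 from the other rows.
obj-row update in column u3: 24/17 − (-25/17)·(2/5) = 2.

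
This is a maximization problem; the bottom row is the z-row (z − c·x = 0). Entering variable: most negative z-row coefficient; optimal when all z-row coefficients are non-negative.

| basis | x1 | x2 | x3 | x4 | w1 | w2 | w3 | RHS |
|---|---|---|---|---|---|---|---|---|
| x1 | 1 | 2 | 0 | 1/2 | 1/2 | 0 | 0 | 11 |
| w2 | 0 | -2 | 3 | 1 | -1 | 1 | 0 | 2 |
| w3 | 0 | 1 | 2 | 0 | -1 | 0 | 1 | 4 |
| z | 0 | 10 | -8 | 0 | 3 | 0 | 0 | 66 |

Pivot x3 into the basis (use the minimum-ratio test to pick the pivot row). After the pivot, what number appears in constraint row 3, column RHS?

8/3

Ratio test on column x3 — row 1: entry 0 ≤ 0; row 2: 2/3 = 2/3; row 3: 4/2 = 2. Minimum is 2/3 at row 2 (w2 leaves); pivot element 3.
Divide row 2 by 3; eliminate column x3 from the other rows.
Row 3 update in column RHS: 4 − 2·(2/3) = 8/3.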